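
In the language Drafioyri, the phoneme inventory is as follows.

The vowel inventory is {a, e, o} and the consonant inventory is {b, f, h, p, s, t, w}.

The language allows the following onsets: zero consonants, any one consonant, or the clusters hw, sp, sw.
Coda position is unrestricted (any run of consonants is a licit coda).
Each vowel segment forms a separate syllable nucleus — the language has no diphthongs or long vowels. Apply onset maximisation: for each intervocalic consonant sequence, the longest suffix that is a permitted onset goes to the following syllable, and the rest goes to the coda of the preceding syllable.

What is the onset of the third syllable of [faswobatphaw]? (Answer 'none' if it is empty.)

The vowels are a, o, a, a — 4 nuclei, so 4 syllables.
V1 /a/ – V2 /o/: cluster /sw/ — /sw/ is itself a permitted onset, so the whole cluster goes right; preceding coda = ∅.
V2 /o/ – V3 /a/: /b/ is a single consonant, so it becomes the next onset.
V3 /a/ – V4 /a/: cluster /tph/ — the longest permitted-onset suffix is /h/; onset = /h/, preceding coda = /tp/.
Syllabification: fa.swo.batp.haw.
Syllable 3 is /batp/: onset /b/, nucleus /a/, coda /tp/.

b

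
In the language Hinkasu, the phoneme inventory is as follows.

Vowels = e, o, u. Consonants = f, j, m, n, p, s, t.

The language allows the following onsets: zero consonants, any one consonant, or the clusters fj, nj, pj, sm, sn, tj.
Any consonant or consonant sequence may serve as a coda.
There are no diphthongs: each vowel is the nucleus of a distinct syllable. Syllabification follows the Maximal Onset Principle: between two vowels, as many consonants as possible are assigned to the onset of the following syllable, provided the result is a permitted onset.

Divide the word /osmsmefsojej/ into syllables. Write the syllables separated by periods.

Nuclei (vowels): o, e, o, e → 4 syllables.
Between /o/ (V1) and /e/ (V2): /smsm/; trying suffixes from longest down, /sm/ is the first permitted one, so coda /sm/ | onset /sm/.
Between /e/ (V2) and /o/ (V3): /fs/; trying suffixes from longest down, /s/ is the first permitted one, so coda /f/ | onset /s/.
Between /o/ (V3) and /e/ (V4): just /j/ — single C goes to the following onset.

osm.smef.so.jej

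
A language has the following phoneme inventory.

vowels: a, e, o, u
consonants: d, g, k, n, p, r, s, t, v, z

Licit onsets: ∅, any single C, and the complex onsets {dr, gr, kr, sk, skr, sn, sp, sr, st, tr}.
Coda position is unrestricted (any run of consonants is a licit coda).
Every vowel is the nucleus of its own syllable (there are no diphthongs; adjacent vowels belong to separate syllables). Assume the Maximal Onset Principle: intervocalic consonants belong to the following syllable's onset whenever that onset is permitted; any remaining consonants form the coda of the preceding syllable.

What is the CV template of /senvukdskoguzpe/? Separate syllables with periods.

Nuclei (vowels): e, u, o, u, e → 5 syllables.
σ1/σ2 boundary: /nv/ — longest licit onset from the right is /v/, leaving /n/ as coda.
σ2/σ3 boundary: /kdsk/; trying suffixes from longest down, /sk/ is the first permitted one, so coda /kd/ | onset /sk/.
σ3/σ4 boundary: /g/ is a single consonant, so it becomes the next onset.
σ4/σ5 boundary: cluster /zp/ — the longest permitted-onset suffix is /p/; onset = /p/, preceding coda = /z/.
Syllabification: sen.vukd.sko.guz.pe.
Mapping each syllable to C/V: /sen/ → CVC, /vukd/ → CVCC, /sko/ → CCV, /guz/ → CVC, /pe/ → CV.

CVC.CVCC.CCV.CVC.CV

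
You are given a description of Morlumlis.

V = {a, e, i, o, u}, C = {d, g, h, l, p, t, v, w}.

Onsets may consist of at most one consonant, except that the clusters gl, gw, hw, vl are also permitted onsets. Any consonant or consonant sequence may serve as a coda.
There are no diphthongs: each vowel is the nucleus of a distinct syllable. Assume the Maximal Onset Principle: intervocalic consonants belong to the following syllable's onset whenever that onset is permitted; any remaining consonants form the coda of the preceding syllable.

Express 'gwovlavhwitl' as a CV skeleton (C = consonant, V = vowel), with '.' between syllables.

Nuclei (vowels): o, a, i → 3 syllables.
Between /o/ (V1) and /a/ (V2): cluster /vl/ — /vl/ is itself a permitted onset, so the whole cluster goes right; preceding coda = ∅.
Between /a/ (V2) and /i/ (V3): cluster /vhw/ — the longest permitted-onset suffix is /hw/; onset = /hw/, preceding coda = /v/.
So the parse is gwo.vlav.hwitl.
Mapping each syllable to C/V: /gwo/ → CCV, /vlav/ → CCVC, /hwitl/ → CCVCC.

CCV.CCVC.CCVCC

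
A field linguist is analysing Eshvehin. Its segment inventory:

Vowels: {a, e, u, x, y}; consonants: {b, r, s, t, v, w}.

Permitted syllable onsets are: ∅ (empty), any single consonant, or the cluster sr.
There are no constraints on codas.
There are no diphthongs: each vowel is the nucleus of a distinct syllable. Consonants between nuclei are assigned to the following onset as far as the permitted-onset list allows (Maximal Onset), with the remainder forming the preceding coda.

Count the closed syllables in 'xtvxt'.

2

The vowels are x, x — 2 nuclei, so 2 syllables.
/x…x/ gap (V1→V2): /tv/ — longest licit onset from the right is /v/, leaving /t/ as coda.
So the parse is xt.vxt.
Classifying each syllable: /xt/ (closed), /vxt/ (closed).
Closed syllables: 2.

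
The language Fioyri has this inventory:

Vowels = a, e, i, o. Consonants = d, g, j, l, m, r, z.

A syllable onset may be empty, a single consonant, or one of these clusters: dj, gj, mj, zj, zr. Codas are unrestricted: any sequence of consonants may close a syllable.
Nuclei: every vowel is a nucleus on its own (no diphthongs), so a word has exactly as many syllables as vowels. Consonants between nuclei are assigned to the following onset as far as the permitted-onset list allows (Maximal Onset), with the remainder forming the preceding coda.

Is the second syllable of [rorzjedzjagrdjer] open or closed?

closed

Vowels present: o, e, a, e; each is a nucleus, giving 4 syllables.
/o…e/ gap (V1→V2): /rzj/ splits as /r/ + /zj/ (/zj/ is the longest suffix that is a licit onset).
/e…a/ gap (V2→V3): cluster /dzj/ — the longest permitted-onset suffix is /zj/; onset = /zj/, preceding coda = /d/.
/a…e/ gap (V3→V4): /grdj/; trying suffixes from longest down, /dj/ is the first permitted one, so coda /gr/ | onset /dj/.
Putting it together: ror.zjed.zjagr.djer.
Syllable 2 is /zjed/ with coda /d/, so it is closed.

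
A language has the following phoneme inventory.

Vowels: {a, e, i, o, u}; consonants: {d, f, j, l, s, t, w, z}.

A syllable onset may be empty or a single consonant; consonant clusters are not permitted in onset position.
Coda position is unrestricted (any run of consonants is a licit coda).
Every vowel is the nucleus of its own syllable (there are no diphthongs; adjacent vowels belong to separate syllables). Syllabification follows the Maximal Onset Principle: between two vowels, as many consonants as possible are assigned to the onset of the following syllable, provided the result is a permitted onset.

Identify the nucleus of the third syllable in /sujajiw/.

The vowels are u, a, i — 3 nuclei, so 3 syllables.
The third nucleus (vowel 3 from the left) is /i/.

i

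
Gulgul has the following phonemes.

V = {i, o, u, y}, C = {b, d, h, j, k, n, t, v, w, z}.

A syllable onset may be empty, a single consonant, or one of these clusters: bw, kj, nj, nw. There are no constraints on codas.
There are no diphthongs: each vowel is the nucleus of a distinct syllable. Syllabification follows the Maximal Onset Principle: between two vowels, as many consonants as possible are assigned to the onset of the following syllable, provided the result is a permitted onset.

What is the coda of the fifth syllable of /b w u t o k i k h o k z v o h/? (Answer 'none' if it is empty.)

Nuclei (vowels): u, o, i, o, o → 5 syllables.
σ1/σ2 boundary: /t/ is a single consonant, so it becomes the next onset.
σ2/σ3 boundary: /k/ → onset of the next syllable (single consonants are always licit onsets).
σ3/σ4 boundary: /kh/ — longest licit onset from the right is /h/, leaving /k/ as coda.
σ4/σ5 boundary: /kzv/ splits as /kz/ + /v/ (/v/ is the longest suffix that is a licit onset).
So the parse is bwu.to.kik.hokz.voh.
Syllable 5 is /voh/: onset /v/, nucleus /o/, coda /h/.

h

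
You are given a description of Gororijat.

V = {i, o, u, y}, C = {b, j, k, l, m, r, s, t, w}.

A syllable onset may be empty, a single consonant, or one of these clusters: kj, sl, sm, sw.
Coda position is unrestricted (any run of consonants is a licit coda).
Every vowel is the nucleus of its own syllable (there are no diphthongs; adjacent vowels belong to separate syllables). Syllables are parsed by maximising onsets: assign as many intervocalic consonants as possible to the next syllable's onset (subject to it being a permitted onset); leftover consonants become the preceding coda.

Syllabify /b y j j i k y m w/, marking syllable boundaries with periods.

byj.ji.kymw

Vowels present: y, i, y; each is a nucleus, giving 3 syllables.
V1 /y/ – V2 /i/: /jj/ — longest licit onset from the right is /j/, leaving /j/ as coda.
V2 /i/ – V3 /y/: /k/ is a single consonant, so it becomes the next onset.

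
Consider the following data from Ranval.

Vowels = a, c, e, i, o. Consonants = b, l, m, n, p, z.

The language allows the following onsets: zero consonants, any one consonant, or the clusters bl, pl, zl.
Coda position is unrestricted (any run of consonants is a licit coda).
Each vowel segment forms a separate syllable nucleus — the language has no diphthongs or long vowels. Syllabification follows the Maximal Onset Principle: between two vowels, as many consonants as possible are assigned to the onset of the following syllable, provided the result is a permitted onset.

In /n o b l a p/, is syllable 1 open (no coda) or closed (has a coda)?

open

Nuclei (vowels): o, a → 2 syllables.
/o…a/ gap (V1→V2): /bl/ is a licit onset in full, so it all attaches to the next syllable.
Syllabification: no.blap.
Syllable 1 is /no/; it ends in its nucleus with no coda, so it is open.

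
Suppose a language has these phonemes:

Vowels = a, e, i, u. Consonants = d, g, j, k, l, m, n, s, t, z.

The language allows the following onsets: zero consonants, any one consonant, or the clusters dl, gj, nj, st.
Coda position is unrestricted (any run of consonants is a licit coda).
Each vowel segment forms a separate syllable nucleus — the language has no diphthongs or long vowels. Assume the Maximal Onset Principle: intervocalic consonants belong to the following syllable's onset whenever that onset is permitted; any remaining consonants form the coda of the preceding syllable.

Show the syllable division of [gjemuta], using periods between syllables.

Nuclei (vowels): e, u, a → 3 syllables.
σ1/σ2 boundary: /m/ is a single consonant, so it becomes the next onset.
σ2/σ3 boundary: just /t/ — single C goes to the following onset.

gje.mu.ta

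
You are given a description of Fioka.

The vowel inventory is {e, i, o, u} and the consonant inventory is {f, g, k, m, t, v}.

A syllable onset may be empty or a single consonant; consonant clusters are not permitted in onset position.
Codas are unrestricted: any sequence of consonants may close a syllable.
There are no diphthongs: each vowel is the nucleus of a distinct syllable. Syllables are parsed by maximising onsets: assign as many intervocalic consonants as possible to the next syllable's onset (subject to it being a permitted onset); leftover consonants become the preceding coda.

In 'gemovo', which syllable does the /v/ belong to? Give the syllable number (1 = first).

3

Vowels present: e, o, o; each is a nucleus, giving 3 syllables.
σ1/σ2 boundary: /m/ → onset of the next syllable (single consonants are always licit onsets).
σ2/σ3 boundary: just /v/ — single C goes to the following onset.
Syllabification: ge.mo.vo.
The /v/ is in the onset of syllable 3 (/vo/).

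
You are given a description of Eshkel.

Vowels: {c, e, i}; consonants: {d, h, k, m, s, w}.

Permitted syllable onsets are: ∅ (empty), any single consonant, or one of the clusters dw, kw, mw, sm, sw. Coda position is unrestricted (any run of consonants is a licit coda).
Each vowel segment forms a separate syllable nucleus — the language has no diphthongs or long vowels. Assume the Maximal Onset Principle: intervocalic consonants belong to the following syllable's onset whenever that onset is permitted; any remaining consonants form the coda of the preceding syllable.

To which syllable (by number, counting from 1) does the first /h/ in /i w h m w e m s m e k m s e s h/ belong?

Vowels present: i, e, e, e; each is a nucleus, giving 4 syllables.
V1 /i/ – V2 /e/: cluster /whmw/ — the longest permitted-onset suffix is /mw/; onset = /mw/, preceding coda = /wh/.
V2 /e/ – V3 /e/: cluster /msm/ — the longest permitted-onset suffix is /sm/; onset = /sm/, preceding coda = /m/.
V3 /e/ – V4 /e/: cluster /kms/ — the longest permitted-onset suffix is /s/; onset = /s/, preceding coda = /km/.
Result: iwh.mwem.smekm.sesh.
The first /h/ is in the coda of syllable 1 (/iwh/).

1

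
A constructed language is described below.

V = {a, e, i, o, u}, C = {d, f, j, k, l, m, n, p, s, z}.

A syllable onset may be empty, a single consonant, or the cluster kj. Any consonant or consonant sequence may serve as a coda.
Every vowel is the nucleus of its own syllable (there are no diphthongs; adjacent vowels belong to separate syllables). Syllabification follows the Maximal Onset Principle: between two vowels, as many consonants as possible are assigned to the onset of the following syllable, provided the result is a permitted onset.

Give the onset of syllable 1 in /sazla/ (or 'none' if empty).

Vowels present: a, a; each is a nucleus, giving 2 syllables.
Between /a/ (V1) and /a/ (V2): cluster /zl/ — the longest permitted-onset suffix is /l/; onset = /l/, preceding coda = /z/.
Putting it together: saz.la.
Syllable 1 is /saz/: onset /s/, nucleus /a/, coda /z/.

s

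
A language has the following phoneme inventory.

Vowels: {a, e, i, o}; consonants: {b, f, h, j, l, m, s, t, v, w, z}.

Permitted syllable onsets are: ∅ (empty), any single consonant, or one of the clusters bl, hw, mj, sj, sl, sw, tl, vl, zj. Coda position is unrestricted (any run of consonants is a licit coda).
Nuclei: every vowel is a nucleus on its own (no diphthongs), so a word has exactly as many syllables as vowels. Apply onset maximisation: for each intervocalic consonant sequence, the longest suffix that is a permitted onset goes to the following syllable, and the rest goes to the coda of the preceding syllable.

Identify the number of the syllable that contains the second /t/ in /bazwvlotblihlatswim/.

4

Vowels present: a, o, i, a, i; each is a nucleus, giving 5 syllables.
/a…o/ gap (V1→V2): /zwvl/ — longest licit onset from the right is /vl/, leaving /zw/ as coda.
/o…i/ gap (V2→V3): cluster /tbl/ — the longest permitted-onset suffix is /bl/; onset = /bl/, preceding coda = /t/.
/i…a/ gap (V3→V4): /hl/ — longest licit onset from the right is /l/, leaving /h/ as coda.
/a…i/ gap (V4→V5): /tsw/ splits as /t/ + /sw/ (/sw/ is the longest suffix that is a licit onset).
So the parse is bazw.vlot.blih.lat.swim.
The second /t/ is in the coda of syllable 4 (/lat/).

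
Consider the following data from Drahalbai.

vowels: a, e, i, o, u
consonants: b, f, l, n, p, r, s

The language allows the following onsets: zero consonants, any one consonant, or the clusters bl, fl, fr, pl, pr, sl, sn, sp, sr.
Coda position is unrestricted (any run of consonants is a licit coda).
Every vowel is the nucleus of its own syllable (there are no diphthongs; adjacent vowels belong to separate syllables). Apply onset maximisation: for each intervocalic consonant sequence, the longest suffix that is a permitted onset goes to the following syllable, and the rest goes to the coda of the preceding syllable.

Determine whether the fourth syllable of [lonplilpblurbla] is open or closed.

open

Vowels present: o, i, u, a; each is a nucleus, giving 4 syllables.
/o…i/ gap (V1→V2): /npl/ — longest licit onset from the right is /pl/, leaving /n/ as coda.
/i…u/ gap (V2→V3): /lpbl/ splits as /lp/ + /bl/ (/bl/ is the longest suffix that is a licit onset).
/u…a/ gap (V3→V4): cluster /rbl/ — the longest permitted-onset suffix is /bl/; onset = /bl/, preceding coda = /r/.
Syllabification: lon.plilp.blur.bla.
Syllable 4 is /bla/; it ends in its nucleus with no coda, so it is open.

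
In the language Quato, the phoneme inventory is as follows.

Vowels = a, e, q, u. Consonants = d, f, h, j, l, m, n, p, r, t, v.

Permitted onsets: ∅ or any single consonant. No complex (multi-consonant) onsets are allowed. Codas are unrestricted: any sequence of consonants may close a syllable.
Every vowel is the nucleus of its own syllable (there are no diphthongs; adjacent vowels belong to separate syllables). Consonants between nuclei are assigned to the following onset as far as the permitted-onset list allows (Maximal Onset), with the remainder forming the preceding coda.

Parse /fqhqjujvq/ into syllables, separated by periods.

fq.hq.juj.vq

The vowels are q, q, u, q — 4 nuclei, so 4 syllables.
V1 /q/ – V2 /q/: /h/ is a single consonant, so it becomes the next onset.
V2 /q/ – V3 /u/: /j/ → onset of the next syllable (single consonants are always licit onsets).
V3 /u/ – V4 /q/: cluster /jv/ — the longest permitted-onset suffix is /v/; onset = /v/, preceding coda = /j/.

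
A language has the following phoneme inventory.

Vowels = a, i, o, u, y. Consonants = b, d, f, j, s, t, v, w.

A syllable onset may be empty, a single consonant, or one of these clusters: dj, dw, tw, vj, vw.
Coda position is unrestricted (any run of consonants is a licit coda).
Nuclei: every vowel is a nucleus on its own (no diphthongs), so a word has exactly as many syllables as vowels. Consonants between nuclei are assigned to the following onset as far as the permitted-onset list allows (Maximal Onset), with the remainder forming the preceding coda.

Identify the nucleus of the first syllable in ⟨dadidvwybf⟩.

a

Vowels present: a, i, y; each is a nucleus, giving 3 syllables.
The first nucleus (vowel 1 from the left) is /a/.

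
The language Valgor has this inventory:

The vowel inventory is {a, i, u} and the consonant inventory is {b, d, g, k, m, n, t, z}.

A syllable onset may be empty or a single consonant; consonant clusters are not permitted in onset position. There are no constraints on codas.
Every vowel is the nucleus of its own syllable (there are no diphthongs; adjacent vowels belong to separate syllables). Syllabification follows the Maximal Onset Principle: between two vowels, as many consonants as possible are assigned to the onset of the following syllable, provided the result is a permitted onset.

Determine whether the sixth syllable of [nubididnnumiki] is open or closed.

The vowels are u, i, i, u, i, i — 6 nuclei, so 6 syllables.
σ1/σ2 boundary: /b/ is a single consonant, so it becomes the next onset.
σ2/σ3 boundary: /d/ is a single consonant, so it becomes the next onset.
σ3/σ4 boundary: /dnn/ — longest licit onset from the right is /n/, leaving /dn/ as coda.
σ4/σ5 boundary: /m/ → onset of the next syllable (single consonants are always licit onsets).
σ5/σ6 boundary: just /k/ — single C goes to the following onset.
Putting it together: nu.bi.didn.nu.mi.ki.
Syllable 6 is /ki/; it ends in its nucleus with no coda, so it is open.

open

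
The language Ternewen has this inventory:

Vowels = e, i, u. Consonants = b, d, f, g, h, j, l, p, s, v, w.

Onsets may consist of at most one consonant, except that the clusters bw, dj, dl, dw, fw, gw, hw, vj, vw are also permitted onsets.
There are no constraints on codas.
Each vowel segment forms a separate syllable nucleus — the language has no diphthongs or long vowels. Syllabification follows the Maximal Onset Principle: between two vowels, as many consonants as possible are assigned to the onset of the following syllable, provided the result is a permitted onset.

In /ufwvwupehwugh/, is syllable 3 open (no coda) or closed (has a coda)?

open

The vowels are u, u, e, u — 4 nuclei, so 4 syllables.
/u…u/ gap (V1→V2): /fwvw/ — longest licit onset from the right is /vw/, leaving /fw/ as coda.
/u…e/ gap (V2→V3): just /p/ — single C goes to the following onset.
/e…u/ gap (V3→V4): /hw/ is a licit onset in full, so it all attaches to the next syllable.
Putting it together: ufw.vwu.pe.hwugh.
Syllable 3 is /pe/; it ends in its nucleus with no coda, so it is open.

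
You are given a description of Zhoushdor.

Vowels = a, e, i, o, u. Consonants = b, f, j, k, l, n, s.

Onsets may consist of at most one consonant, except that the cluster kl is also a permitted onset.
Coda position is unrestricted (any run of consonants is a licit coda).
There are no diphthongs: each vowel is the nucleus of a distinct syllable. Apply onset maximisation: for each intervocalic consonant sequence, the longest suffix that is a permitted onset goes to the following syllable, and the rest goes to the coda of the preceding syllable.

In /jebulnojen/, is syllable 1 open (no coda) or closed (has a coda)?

open

The vowels are e, u, o, e — 4 nuclei, so 4 syllables.
V1 /e/ – V2 /u/: /b/ → onset of the next syllable (single consonants are always licit onsets).
V2 /u/ – V3 /o/: /ln/ — longest licit onset from the right is /n/, leaving /l/ as coda.
V3 /o/ – V4 /e/: /j/ is a single consonant, so it becomes the next onset.
So the parse is je.bul.no.jen.
Syllable 1 is /je/; it ends in its nucleus with no coda, so it is open.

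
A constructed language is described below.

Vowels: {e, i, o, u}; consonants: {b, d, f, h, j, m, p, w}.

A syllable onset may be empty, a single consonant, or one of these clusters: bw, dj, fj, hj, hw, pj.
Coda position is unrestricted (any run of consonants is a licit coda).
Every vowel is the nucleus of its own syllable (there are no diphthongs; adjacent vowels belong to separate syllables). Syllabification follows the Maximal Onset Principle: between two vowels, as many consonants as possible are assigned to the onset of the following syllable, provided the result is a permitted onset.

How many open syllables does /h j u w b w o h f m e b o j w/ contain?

1

The vowels are u, o, e, o — 4 nuclei, so 4 syllables.
/u…o/ gap (V1→V2): /wbw/; trying suffixes from longest down, /bw/ is the first permitted one, so coda /w/ | onset /bw/.
/o…e/ gap (V2→V3): cluster /hfm/ — the longest permitted-onset suffix is /m/; onset = /m/, preceding coda = /hf/.
/e…o/ gap (V3→V4): /b/ is a single consonant, so it becomes the next onset.
Putting it together: hjuw.bwohf.me.bojw.
Classifying each syllable: /hjuw/ (closed), /bwohf/ (closed), /me/ (open), /bojw/ (closed).
Open syllables: 1.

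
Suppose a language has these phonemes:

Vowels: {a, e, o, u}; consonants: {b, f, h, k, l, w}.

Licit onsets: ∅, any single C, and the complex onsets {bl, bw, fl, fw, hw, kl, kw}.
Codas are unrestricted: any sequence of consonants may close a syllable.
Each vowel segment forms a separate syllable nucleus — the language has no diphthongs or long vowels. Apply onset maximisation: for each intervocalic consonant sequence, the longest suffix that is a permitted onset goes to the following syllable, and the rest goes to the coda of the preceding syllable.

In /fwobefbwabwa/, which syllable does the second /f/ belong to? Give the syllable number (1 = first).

2

Nuclei (vowels): o, e, a, a → 4 syllables.
σ1/σ2 boundary: /b/ → onset of the next syllable (single consonants are always licit onsets).
σ2/σ3 boundary: /fbw/; trying suffixes from longest down, /bw/ is the first permitted one, so coda /f/ | onset /bw/.
σ3/σ4 boundary: /bw/ is a licit onset in full, so it all attaches to the next syllable.
Putting it together: fwo.bef.bwa.bwa.
The second /f/ is in the coda of syllable 2 (/bef/).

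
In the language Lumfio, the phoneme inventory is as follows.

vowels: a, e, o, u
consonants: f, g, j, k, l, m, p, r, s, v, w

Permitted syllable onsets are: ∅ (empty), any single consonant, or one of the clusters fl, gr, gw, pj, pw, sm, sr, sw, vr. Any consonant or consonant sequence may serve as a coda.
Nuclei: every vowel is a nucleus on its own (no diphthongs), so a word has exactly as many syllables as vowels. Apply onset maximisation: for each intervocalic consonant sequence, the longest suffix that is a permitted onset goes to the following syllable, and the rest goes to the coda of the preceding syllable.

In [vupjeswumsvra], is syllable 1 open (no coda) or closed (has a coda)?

Vowels present: u, e, u, a; each is a nucleus, giving 4 syllables.
/u…e/ gap (V1→V2): /pj/ is a licit onset in full, so it all attaches to the next syllable.
/e…u/ gap (V2→V3): /sw/ is a licit onset in full, so it all attaches to the next syllable.
/u…a/ gap (V3→V4): /msvr/; trying suffixes from longest down, /vr/ is the first permitted one, so coda /ms/ | onset /vr/.
Putting it together: vu.pje.swums.vra.
Syllable 1 is /vu/; it ends in its nucleus with no coda, so it is open.

open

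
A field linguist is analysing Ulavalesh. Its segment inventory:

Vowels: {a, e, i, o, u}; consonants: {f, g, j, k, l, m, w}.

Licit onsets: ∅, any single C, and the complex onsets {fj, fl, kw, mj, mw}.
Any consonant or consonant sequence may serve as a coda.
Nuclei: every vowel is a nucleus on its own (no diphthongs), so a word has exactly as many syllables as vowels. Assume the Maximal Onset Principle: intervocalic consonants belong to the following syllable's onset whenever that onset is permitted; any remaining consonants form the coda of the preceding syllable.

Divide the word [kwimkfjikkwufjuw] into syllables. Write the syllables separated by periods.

Nuclei (vowels): i, i, u, u → 4 syllables.
σ1/σ2 boundary: /mkfj/; trying suffixes from longest down, /fj/ is the first permitted one, so coda /mk/ | onset /fj/.
σ2/σ3 boundary: /kkw/; trying suffixes from longest down, /kw/ is the first permitted one, so coda /k/ | onset /kw/.
σ3/σ4 boundary: /fj/ is a licit onset in full, so it all attaches to the next syllable.

kwimk.fjik.kwu.fjuw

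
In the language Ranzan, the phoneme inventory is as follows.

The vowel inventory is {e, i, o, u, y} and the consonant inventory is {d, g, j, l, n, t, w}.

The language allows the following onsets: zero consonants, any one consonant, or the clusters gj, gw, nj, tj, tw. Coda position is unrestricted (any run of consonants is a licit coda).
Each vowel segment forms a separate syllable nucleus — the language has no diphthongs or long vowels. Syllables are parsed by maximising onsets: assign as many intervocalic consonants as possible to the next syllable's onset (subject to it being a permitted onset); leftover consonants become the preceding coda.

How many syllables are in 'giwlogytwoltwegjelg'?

Nuclei (vowels): i, o, y, o, e, e → 6 syllables.

6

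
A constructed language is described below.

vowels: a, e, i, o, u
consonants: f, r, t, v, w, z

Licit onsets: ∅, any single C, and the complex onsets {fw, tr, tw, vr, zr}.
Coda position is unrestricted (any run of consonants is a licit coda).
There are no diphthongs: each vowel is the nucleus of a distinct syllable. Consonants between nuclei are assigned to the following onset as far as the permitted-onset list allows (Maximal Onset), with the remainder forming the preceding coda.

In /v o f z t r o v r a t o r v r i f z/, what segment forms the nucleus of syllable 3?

a

Nuclei (vowels): o, o, a, o, i → 5 syllables.
The third nucleus (vowel 3 from the left) is /a/.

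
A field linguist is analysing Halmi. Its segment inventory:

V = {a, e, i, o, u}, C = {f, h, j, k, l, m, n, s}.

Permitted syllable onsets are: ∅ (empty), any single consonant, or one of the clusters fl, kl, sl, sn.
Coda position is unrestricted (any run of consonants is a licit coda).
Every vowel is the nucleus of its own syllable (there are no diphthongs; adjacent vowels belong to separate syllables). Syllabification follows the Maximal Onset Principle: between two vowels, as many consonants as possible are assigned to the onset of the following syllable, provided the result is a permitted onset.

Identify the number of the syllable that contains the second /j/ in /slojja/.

The vowels are o, a — 2 nuclei, so 2 syllables.
V1 /o/ – V2 /a/: cluster /jj/ — the longest permitted-onset suffix is /j/; onset = /j/, preceding coda = /j/.
Putting it together: sloj.ja.
The second /j/ is in the onset of syllable 2 (/ja/).

2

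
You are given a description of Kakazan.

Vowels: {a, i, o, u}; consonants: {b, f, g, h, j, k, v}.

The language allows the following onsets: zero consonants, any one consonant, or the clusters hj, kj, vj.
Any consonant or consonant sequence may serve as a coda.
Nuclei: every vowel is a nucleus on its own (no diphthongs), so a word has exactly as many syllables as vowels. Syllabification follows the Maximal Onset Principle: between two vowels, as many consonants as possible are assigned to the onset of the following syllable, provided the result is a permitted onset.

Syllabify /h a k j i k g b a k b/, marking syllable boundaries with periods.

Vowels present: a, i, a; each is a nucleus, giving 3 syllables.
/a…i/ gap (V1→V2): /kj/ is a licit onset in full, so it all attaches to the next syllable.
/i…a/ gap (V2→V3): /kgb/ splits as /kg/ + /b/ (/b/ is the longest suffix that is a licit onset).

ha.kjikg.bakb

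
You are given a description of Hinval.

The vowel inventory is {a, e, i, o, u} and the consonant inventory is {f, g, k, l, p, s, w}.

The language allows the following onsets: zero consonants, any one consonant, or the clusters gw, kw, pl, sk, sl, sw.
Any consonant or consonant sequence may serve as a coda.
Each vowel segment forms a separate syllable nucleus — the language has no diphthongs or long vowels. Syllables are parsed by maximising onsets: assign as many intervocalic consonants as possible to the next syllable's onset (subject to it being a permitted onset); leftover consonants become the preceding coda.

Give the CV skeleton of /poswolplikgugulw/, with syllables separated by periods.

Nuclei (vowels): o, o, i, u, u → 5 syllables.
Between /o/ (V1) and /o/ (V2): cluster /sw/ — /sw/ is itself a permitted onset, so the whole cluster goes right; preceding coda = ∅.
Between /o/ (V2) and /i/ (V3): /lpl/ — longest licit onset from the right is /pl/, leaving /l/ as coda.
Between /i/ (V3) and /u/ (V4): /kg/; trying suffixes from longest down, /g/ is the first permitted one, so coda /k/ | onset /g/.
Between /u/ (V4) and /u/ (V5): just /g/ — single C goes to the following onset.
So the parse is po.swol.plik.gu.gulw.
Mapping each syllable to C/V: /po/ → CV, /swol/ → CCVC, /plik/ → CCVC, /gu/ → CV, /gulw/ → CVCC.

CV.CCVC.CCVC.CV.CVCC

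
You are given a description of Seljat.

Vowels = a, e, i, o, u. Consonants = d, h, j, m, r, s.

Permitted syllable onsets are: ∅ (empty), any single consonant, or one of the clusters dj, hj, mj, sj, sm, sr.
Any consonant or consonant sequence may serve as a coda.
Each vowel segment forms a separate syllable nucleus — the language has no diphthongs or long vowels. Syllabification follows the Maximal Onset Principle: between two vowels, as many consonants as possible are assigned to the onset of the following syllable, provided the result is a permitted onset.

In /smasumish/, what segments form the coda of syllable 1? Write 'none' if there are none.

none

The vowels are a, u, i — 3 nuclei, so 3 syllables.
σ1/σ2 boundary: /s/ → onset of the next syllable (single consonants are always licit onsets).
σ2/σ3 boundary: just /m/ — single C goes to the following onset.
Result: sma.su.mish.
Syllable 1 is /sma/: onset /sm/, nucleus /a/, coda ∅.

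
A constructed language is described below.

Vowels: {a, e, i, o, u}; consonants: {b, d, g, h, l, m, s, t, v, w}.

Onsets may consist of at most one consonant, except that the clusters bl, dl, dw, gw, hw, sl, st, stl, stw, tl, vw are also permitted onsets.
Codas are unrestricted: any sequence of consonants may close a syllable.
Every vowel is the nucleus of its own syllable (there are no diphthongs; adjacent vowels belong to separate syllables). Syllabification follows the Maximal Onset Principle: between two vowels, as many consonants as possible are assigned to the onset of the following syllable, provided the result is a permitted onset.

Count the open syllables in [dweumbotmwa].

Vowels present: e, u, o, a; each is a nucleus, giving 4 syllables.
V1 /e/ – V2 /u/: no consonants, so the boundary falls immediately after /e/.
V2 /u/ – V3 /o/: /mb/; trying suffixes from longest down, /b/ is the first permitted one, so coda /m/ | onset /b/.
V3 /o/ – V4 /a/: /tmw/; trying suffixes from longest down, /w/ is the first permitted one, so coda /tm/ | onset /w/.
Result: dwe.um.botm.wa.
Classifying each syllable: /dwe/ (open), /um/ (closed), /botm/ (closed), /wa/ (open).
Open syllables: 2.

2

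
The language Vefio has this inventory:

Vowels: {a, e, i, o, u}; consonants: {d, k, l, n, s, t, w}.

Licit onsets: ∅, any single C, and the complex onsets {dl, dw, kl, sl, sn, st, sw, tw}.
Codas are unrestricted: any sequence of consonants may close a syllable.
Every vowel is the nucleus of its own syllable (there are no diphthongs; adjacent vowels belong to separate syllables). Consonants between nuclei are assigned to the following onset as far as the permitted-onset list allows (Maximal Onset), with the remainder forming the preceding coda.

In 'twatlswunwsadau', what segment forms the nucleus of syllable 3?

a

The vowels are a, u, a, a, u — 5 nuclei, so 5 syllables.
The third nucleus (vowel 3 from the left) is /a/.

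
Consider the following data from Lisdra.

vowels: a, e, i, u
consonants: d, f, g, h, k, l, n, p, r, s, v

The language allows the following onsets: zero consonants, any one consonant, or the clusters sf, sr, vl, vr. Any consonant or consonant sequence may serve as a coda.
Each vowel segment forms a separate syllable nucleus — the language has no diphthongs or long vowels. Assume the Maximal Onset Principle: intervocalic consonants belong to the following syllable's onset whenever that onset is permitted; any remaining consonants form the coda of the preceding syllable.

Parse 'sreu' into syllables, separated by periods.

Nuclei (vowels): e, u → 2 syllables.
V1 /e/ – V2 /u/: nothing intervenes; syllable break is V.V.

sre.u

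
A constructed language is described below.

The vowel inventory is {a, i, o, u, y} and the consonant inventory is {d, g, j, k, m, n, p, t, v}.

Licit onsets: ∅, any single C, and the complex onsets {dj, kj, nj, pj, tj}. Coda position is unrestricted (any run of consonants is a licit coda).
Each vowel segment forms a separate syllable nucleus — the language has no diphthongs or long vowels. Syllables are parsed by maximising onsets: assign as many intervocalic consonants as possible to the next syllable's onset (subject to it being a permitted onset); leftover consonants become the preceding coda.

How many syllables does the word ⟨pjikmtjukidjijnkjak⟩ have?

5

Nuclei (vowels): i, u, i, i, a → 5 syllables.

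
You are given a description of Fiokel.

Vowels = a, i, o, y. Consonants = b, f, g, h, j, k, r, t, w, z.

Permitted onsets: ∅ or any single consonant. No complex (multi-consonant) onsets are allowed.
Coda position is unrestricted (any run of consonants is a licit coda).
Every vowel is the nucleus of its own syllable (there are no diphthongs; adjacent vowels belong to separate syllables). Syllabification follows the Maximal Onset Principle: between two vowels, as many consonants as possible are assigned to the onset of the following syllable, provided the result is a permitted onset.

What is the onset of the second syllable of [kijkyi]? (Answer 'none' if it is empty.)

Vowels present: i, y, i; each is a nucleus, giving 3 syllables.
V1 /i/ – V2 /y/: /jk/; trying suffixes from longest down, /k/ is the first permitted one, so coda /j/ | onset /k/.
V2 /y/ – V3 /i/: nothing intervenes; syllable break is V.V.
Result: kij.ky.i.
Syllable 2 is /ky/: onset /k/, nucleus /y/, coda ∅.

k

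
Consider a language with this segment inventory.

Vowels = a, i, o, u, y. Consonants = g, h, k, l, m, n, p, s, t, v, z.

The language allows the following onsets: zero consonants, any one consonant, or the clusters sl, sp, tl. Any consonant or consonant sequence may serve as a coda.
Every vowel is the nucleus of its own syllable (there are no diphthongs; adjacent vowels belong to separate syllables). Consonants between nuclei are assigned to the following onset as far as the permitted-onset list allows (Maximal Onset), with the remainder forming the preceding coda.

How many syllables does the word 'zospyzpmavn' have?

3

Nuclei (vowels): o, y, a → 3 syllables.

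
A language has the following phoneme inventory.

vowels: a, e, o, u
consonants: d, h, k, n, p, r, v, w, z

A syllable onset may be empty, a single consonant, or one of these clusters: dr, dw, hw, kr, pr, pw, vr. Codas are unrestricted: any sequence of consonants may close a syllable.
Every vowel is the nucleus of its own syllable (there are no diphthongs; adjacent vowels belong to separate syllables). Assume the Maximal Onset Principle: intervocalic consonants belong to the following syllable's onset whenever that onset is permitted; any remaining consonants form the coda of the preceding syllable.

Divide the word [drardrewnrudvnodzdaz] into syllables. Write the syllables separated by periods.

drar.drewn.rudv.nodz.daz

The vowels are a, e, u, o, a — 5 nuclei, so 5 syllables.
/a…e/ gap (V1→V2): /rdr/ — longest licit onset from the right is /dr/, leaving /r/ as coda.
/e…u/ gap (V2→V3): cluster /wnr/ — the longest permitted-onset suffix is /r/; onset = /r/, preceding coda = /wn/.
/u…o/ gap (V3→V4): /dvn/; trying suffixes from longest down, /n/ is the first permitted one, so coda /dv/ | onset /n/.
/o…a/ gap (V4→V5): /dzd/ — longest licit onset from the right is /d/, leaving /dz/ as coda.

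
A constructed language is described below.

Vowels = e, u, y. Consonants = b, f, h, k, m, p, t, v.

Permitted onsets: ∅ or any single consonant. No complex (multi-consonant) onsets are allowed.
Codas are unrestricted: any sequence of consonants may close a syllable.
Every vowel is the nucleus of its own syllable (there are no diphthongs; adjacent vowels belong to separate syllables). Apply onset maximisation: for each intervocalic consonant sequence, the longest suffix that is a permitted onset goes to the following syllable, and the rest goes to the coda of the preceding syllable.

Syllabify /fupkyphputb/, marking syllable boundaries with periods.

Vowels present: u, y, u; each is a nucleus, giving 3 syllables.
V1 /u/ – V2 /y/: /pk/ — longest licit onset from the right is /k/, leaving /p/ as coda.
V2 /y/ – V3 /u/: /php/; trying suffixes from longest down, /p/ is the first permitted one, so coda /ph/ | onset /p/.

fup.kyph.putb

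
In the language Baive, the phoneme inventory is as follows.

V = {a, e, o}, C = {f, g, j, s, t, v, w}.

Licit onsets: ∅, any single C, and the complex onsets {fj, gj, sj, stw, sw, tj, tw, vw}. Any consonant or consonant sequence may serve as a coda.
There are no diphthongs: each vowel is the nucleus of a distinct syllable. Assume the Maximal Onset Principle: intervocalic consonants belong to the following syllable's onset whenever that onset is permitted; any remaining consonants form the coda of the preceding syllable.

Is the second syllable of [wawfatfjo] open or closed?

The vowels are a, a, o — 3 nuclei, so 3 syllables.
/a…a/ gap (V1→V2): /wf/ splits as /w/ + /f/ (/f/ is the longest suffix that is a licit onset).
/a…o/ gap (V2→V3): /tfj/; trying suffixes from longest down, /fj/ is the first permitted one, so coda /t/ | onset /fj/.
So the parse is waw.fat.fjo.
Syllable 2 is /fat/ with coda /t/, so it is closed.

closed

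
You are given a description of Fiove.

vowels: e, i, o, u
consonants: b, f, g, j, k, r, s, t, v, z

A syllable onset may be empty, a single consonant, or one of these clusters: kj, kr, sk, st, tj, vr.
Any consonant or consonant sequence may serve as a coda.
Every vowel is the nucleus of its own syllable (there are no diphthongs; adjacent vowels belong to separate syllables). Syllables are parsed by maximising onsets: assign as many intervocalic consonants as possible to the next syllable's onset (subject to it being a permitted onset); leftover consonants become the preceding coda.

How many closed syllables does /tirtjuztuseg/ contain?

3

Vowels present: i, u, u, e; each is a nucleus, giving 4 syllables.
Between /i/ (V1) and /u/ (V2): cluster /rtj/ — the longest permitted-onset suffix is /tj/; onset = /tj/, preceding coda = /r/.
Between /u/ (V2) and /u/ (V3): /zt/; trying suffixes from longest down, /t/ is the first permitted one, so coda /z/ | onset /t/.
Between /u/ (V3) and /e/ (V4): /s/ → onset of the next syllable (single consonants are always licit onsets).
So the parse is tir.tjuz.tu.seg.
Classifying each syllable: /tir/ (closed), /tjuz/ (closed), /tu/ (open), /seg/ (closed).
Closed syllables: 3.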